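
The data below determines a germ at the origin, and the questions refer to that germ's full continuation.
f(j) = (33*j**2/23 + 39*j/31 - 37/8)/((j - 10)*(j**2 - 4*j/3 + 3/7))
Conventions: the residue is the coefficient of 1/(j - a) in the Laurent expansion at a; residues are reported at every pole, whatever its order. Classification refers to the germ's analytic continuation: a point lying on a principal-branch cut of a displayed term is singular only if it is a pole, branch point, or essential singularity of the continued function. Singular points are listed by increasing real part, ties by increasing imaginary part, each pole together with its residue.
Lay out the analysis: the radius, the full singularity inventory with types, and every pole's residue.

Denominator factor (j**2 - 4*j/3 + 3/7): discriminant 4/63, real irrational roots 2/3 + (1/21)*sqrt(7) and 2/3 - (1/21)*sqrt(7); poles of order 1, moduli 2/3 + (1/21)*sqrt(7) and 2/3 - (1/21)*sqrt(7).
Denominator factor (j - 10): pole of order 1 at 10, modulus 10.
The radius of convergence is the smallest modulus among the singular points: 2/3 - (1/21)*sqrt(7).
The factor j**2 - 4*j/3 + 3/7 splits as (j - a)(j - a') with a = 2/3 - (1/21)*sqrt(7), a' = 2/3 + (1/21)*sqrt(7). At the order-1 pole a set g(j) = (j - a)*f(j) = [(33*j**2/23 + 39*j/31 - 37/8)/(j - 10)] / (j - a').
Simple pole: residue = g(a) at a = 2/3 - (1/21)*sqrt(7), which is -3170823/20865232 - (2616453/5216308)*sqrt(7).
The factor j**2 - 4*j/3 + 3/7 splits as (j - a)(j - a') with a = 2/3 + (1/21)*sqrt(7), a' = 2/3 - (1/21)*sqrt(7). At the order-1 pole a set g(j) = (j - a)*f(j) = [(33*j**2/23 + 39*j/31 - 37/8)/(j - 10)] / (j - a').
Simple pole: residue = g(a) at a = 2/3 + (1/21)*sqrt(7), which is -3170823/20865232 + (2616453/5216308)*sqrt(7).
At the order-1 pole 10 set g(j) = (j - (10))*f(j) = (33*j**2/23 + 39*j/31 - 37/8)/(j**2 - 4*j/3 + 3/7).
Simple pole: residue = g(a) at a = 10, which is 18139359/10432616.
List the singular points by increasing real part (a conjugate pair: the negative imaginary part first).

Radius of convergence at 0: 2/3 - (1/21)*sqrt(7).
At 2/3 - (1/21)*sqrt(7): a pole of order 1; residue -3170823/20865232 - (2616453/5216308)*sqrt(7).
At 2/3 + (1/21)*sqrt(7): a pole of order 1; residue -3170823/20865232 + (2616453/5216308)*sqrt(7).
At 10: a pole of order 1; residue 18139359/10432616.


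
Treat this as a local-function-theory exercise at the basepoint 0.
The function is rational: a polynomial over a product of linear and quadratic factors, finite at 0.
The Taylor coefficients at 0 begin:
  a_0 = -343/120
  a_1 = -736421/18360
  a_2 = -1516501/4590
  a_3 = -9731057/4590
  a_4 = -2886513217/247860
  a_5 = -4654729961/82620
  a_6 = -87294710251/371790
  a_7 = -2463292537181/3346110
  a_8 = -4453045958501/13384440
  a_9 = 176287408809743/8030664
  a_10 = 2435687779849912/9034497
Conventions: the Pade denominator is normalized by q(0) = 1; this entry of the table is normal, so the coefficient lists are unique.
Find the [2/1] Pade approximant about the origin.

Taylor coefficients needed (read off): a_0 = -343/120, a_1 = -736421/18360, a_2 = -1516501/4590, a_3 = -9731057/4590.
Write the denominator as Q(δ) = 1 + q1*δ. Requiring Q*f - P = O(δ^4) with deg P <= 2 kills the coefficients of δ^3..δ^3 in Q*f:
  δ^3: a_3 + q1*a_2 = 0, i.e. -9731057/4590 + (-1516501/4590)*q1 = 0.
Solving this linear system: q1 = -198593/30949.
The numerator is Q*f truncated at degree 2: P0 = a_0 = -343/120; P1 = a_1 + q1*a_0 = -6184765741/284111820; P2 = a_2 + q1*a_1 = -13829567381/189407880.

The Pade approximant has numerator coefficients [-343/120, -6184765741/284111820, -13829567381/189407880]; denominator coefficients [1, -198593/30949].


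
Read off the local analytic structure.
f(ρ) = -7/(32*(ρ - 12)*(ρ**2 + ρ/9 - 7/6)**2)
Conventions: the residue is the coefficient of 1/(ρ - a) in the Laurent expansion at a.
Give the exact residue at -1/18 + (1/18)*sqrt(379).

The factor ρ**2 + ρ/9 - 7/6 splits as (ρ - a)(ρ - a') with a = -1/18 + (1/18)*sqrt(379), a' = -1/18 - (1/18)*sqrt(379). At the order-2 pole a set g(ρ) = (ρ - a)^2*f(ρ) = [-7/(32*(ρ - 12))] / (ρ - a')^2.
Order-2 pole: residue = g'(a); g'(-1/18 + (1/18)*sqrt(379)) = 63/11971600 - (19631556/107475787225)*sqrt(379), so the residue is 63/11971600 - (19631556/107475787225)*sqrt(379).

The residue is 63/11971600 - (19631556/107475787225)*sqrt(379).


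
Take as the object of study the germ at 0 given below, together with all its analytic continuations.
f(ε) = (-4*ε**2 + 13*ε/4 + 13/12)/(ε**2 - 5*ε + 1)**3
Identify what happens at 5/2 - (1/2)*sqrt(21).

The point is a pole of order 3.

The denominator factor ε**2 - 5*ε + 1 vanishes at 5/2 - (1/2)*sqrt(21) and appears to the power 3; the numerator there equals -883/24 + (67/8)*sqrt(21), nonzero, and no other factor vanishes.
Hence a pole whose order is the multiplicity, 3.


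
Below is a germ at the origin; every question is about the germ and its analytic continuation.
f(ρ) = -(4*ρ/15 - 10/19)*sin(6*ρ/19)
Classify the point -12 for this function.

The point is a regular point.

There is no denominator, hence no pole anywhere.
The factor -sin(6*ρ/19) is entire.
So the germ continues analytically to -12.


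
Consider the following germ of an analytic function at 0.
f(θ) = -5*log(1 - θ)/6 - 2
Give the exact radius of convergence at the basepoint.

The radius of convergence is 1.

Branch term (-5/6)*log(1 - θ/(1)): its argument vanishes at θ = 1, a logarithmic branch point, modulus 1.
The radius of convergence is the smallest modulus among the singular points: 1.


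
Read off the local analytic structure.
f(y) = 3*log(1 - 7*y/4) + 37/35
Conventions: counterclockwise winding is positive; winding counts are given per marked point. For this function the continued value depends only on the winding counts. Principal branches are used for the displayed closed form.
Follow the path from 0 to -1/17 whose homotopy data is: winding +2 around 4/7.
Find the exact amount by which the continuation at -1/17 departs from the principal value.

The rational part is single-valued and drops out of the difference; each branch term changes only by its own monodromy.
(3)*log(1 - y/(4/7)): each positive loop around 4/7 adds 2*pi*i to the log, so winding +2 contributes (3)*(2)*2*pi*i = (12)*pi*i.
Summing the contributions at y = -1/17 gives (12)*pi*i.

Continued minus principal equals (12)*pi*i.


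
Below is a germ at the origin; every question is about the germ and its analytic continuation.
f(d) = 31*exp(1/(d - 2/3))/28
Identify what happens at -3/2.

The point is a regular point.

There is no denominator, hence no pole anywhere.
The essential point of exp(1/(d - (2/3))) is 2/3, not -3/2.
So the germ continues analytically to -3/2.


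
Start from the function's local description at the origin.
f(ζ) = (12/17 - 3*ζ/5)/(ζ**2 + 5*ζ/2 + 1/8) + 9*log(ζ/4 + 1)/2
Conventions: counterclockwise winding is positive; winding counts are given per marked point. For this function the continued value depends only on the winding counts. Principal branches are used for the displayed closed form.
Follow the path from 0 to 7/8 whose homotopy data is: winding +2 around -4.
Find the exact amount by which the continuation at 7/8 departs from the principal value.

The rational part is single-valued and drops out of the difference; each branch term changes only by its own monodromy.
(9/2)*log(1 - ζ/(-4)): each positive loop around -4 adds 2*pi*i to the log, so winding +2 contributes (9/2)*(2)*2*pi*i = (18)*pi*i.
Summing the contributions at ζ = 7/8 gives (18)*pi*i.

Continued minus principal equals (18)*pi*i.


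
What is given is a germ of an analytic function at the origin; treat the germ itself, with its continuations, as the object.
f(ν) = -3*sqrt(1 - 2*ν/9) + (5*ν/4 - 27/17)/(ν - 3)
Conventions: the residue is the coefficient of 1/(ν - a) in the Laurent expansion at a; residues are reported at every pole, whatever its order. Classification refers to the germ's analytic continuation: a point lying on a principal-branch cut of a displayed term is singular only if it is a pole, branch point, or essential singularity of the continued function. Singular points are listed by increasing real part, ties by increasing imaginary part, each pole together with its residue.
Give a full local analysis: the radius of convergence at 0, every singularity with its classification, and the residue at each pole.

Denominator factor (ν - 3): pole of order 1 at 3, modulus 3.
Branch term (-3)*sqrt(1 - ν/(9/2)): its argument vanishes at ν = 9/2, a square-root branch point, modulus 9/2.
The radius of convergence is the smallest modulus among the singular points: 3.
The branch term is analytic at 3 and contributes nothing to the residue; only the rational part matters.
At the order-1 pole 3 set g(ν) = (ν - (3))*(rational part) = 5*ν/4 - 27/17.
Simple pole: residue = g(a) at a = 3, which is 147/68.
List the singular points by increasing real part (a conjugate pair: the negative imaginary part first).

Radius of convergence at 0: 3.
At 3: a pole of order 1; residue 147/68.
At 9/2: an algebraic (square-root) branch point.


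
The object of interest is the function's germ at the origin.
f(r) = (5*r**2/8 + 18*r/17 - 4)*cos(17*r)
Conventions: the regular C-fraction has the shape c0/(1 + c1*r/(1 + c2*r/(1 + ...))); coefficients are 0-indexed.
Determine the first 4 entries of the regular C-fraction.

The regular C-fraction coefficients are [-4, 9/34, -446143/816, 11702770913/21414864].

Taylor coefficients (expand at 0): a_0 = -4, a_1 = 18/17, a_2 = 4629/8, a_3 = -153.
c0 = a_0 = -4. Peel one level at a time: if S = 1 + c*r/S' with S'(0) = 1, then c is the r-coefficient of S and S' = c*r/(S - 1).
S_1 = c0/f = 1 + (9/34)*r + (1338429/9248)*r^2 + ...; c1 = 9/34.
S_2 = c1*r/(S_1 - 1) = 1 + (-446143/816)*r + (688398289/2304)*r^2 + ...; c2 = -446143/816.
S_3 = c2*r/(S_2 - 1) = 1 + (11702770913/21414864)*r + ...; c3 = 11702770913/21414864.


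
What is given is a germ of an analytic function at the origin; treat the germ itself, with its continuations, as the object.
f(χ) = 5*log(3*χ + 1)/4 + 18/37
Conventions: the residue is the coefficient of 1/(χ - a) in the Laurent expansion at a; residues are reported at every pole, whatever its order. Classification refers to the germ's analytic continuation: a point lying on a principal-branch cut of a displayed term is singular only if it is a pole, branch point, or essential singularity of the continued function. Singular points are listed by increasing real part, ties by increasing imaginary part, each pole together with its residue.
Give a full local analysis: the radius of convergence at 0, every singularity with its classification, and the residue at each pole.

Radius of convergence at 0: 1/3.
At -1/3: a logarithmic branch point.

Branch term (5/4)*log(1 - χ/(-1/3)): its argument vanishes at χ = -1/3, a logarithmic branch point, modulus 1/3.
The radius of convergence is the smallest modulus among the singular points: 1/3.


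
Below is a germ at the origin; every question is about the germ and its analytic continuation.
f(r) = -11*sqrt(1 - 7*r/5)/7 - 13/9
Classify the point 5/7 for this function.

The term (-11/7)*sqrt(1 - r/(5/7)) has argument 1 - 5/7/(5/7) = 0 at 5/7: a square-root (algebraic, two-sheeted) branch point; the remaining terms are analytic or single-valued there.

The point is an algebraic (square-root) branch point.


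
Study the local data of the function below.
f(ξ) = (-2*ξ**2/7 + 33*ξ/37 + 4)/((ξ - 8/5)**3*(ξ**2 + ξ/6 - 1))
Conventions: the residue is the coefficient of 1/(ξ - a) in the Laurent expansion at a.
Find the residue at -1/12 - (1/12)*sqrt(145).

The residue is -9578023125/2663921708 + (635427525/2087938636)*sqrt(145).

The factor ξ**2 + ξ/6 - 1 splits as (ξ - a)(ξ - a') with a = -1/12 - (1/12)*sqrt(145), a' = -1/12 + (1/12)*sqrt(145). At the order-1 pole a set g(ξ) = (ξ - a)*f(ξ) = [(-2*ξ**2/7 + 33*ξ/37 + 4)/(ξ - 8/5)**3] / (ξ - a').
Simple pole: residue = g(a) at a = -1/12 - (1/12)*sqrt(145), which is -9578023125/2663921708 + (635427525/2087938636)*sqrt(145).


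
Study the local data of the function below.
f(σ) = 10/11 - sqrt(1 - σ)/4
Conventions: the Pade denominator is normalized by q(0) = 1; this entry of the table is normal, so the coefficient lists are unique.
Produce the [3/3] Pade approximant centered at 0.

The Pade approximant has numerator coefficients [29/44, -123/176, 43/352, 37/2816]; denominator coefficients [1, -5/4, 3/8, -1/64].

Taylor coefficients needed (expand at 0): a_0 = 29/44, a_1 = 1/8, a_2 = 1/32, a_3 = 1/64, a_4 = 5/512, a_5 = 7/1024, a_6 = 21/4096.
Write the denominator as Q(σ) = 1 + q1*σ + q2*σ^2 + q3*σ^3. Requiring Q*f - P = O(σ^7) with deg P <= 3 kills the coefficients of σ^4..σ^6 in Q*f:
  σ^4: a_4 + q1*a_3 + q2*a_2 + q3*a_1 = 0, i.e. 5/512 + (1/64)*q1 + (1/32)*q2 + (1/8)*q3 = 0.
  σ^5: a_5 + q1*a_4 + q2*a_3 + q3*a_2 = 0, i.e. 7/1024 + (5/512)*q1 + (1/64)*q2 + (1/32)*q3 = 0.
  σ^6: a_6 + q1*a_5 + q2*a_4 + q3*a_3 = 0, i.e. 21/4096 + (7/1024)*q1 + (5/512)*q2 + (1/64)*q3 = 0.
Solving this linear system: q1 = -5/4, q2 = 3/8, q3 = -1/64.
The numerator is Q*f truncated at degree 3: P0 = a_0 = 29/44; P1 = a_1 + q1*a_0 = -123/176; P2 = a_2 + q1*a_1 + q2*a_0 = 43/352; P3 = a_3 + q1*a_2 + q2*a_1 + q3*a_0 = 37/2816.


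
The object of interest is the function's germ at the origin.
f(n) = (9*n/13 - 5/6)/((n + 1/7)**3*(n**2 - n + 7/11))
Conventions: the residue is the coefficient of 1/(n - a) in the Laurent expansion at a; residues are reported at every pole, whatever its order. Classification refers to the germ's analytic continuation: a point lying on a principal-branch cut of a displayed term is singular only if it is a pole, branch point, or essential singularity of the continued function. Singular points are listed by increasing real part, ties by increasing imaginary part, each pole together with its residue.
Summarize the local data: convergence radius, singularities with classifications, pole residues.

Denominator factor (n**2 - n + 7/11): discriminant -17/11, complex-conjugate roots (1/2) + ((1/22)*sqrt(187))*i and (1/2) - ((1/22)*sqrt(187))*i; poles of order 1, moduli (1/11)*sqrt(77) and (1/11)*sqrt(77).
Denominator factor (n + 1/7)^3: pole of order 3 at -1/7, modulus 1/7.
The radius of convergence is the smallest modulus among the singular points: 1/7.
At the order-3 pole -1/7 set g(n) = (n - (-1/7))^3*f(n) = (9*n/13 - 5/6)/(n**2 - n + 7/11).
Order-3 pole: residue = g''(a)/2; g''(-1/7) = -78772694/240188973, so the residue is -39386347/240188973.
The factor n**2 - n + 7/11 splits as (n - a)(n - a') with a = (1/2) - ((1/22)*sqrt(187))*i, a' = (1/2) + ((1/22)*sqrt(187))*i. At the order-1 pole a set g(n) = (n - a)*f(n) = [(9*n/13 - 5/6)/(n + 1/7)**3] / (n - a').
Simple pole: residue = g(a) at a = (1/2) - ((1/22)*sqrt(187))*i, which is (39386347/480377946) + ((940201416/17693921011)*sqrt(187))*i.
The factor n**2 - n + 7/11 splits as (n - a)(n - a') with a = (1/2) + ((1/22)*sqrt(187))*i, a' = (1/2) - ((1/22)*sqrt(187))*i. At the order-1 pole a set g(n) = (n - a)*f(n) = [(9*n/13 - 5/6)/(n + 1/7)**3] / (n - a').
Simple pole: residue = g(a) at a = (1/2) + ((1/22)*sqrt(187))*i, which is (39386347/480377946) - ((940201416/17693921011)*sqrt(187))*i.
List the singular points by increasing real part (a conjugate pair: the negative imaginary part first).

Radius of convergence at 0: 1/7.
At -1/7: a pole of order 3; residue -39386347/240188973.
At (1/2) - ((1/22)*sqrt(187))*i: a pole of order 1; residue (39386347/480377946) + ((940201416/17693921011)*sqrt(187))*i.
At (1/2) + ((1/22)*sqrt(187))*i: a pole of order 1; residue (39386347/480377946) - ((940201416/17693921011)*sqrt(187))*i.


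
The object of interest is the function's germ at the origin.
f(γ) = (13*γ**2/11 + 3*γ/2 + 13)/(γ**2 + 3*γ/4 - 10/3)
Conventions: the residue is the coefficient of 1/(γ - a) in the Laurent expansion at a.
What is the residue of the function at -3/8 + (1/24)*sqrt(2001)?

The factor γ**2 + 3*γ/4 - 10/3 splits as (γ - a)(γ - a') with a = -3/8 + (1/24)*sqrt(2001), a' = -3/8 - (1/24)*sqrt(2001). At the order-1 pole a set g(γ) = (γ - a)*f(γ) = [13*γ**2/11 + 3*γ/2 + 13] / (γ - a').
Simple pole: residue = g(a) at a = -3/8 + (1/24)*sqrt(2001), which is 27/88 + (17645/176088)*sqrt(2001).

The residue is 27/88 + (17645/176088)*sqrt(2001).


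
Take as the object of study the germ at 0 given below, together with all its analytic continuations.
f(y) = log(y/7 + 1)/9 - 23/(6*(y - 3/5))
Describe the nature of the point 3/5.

The point is a pole of order 1.

The denominator factor y - 3/5 vanishes at 3/5 and appears to the power 1; the numerator there equals -23/6, nonzero, and no other factor vanishes.
The branch terms are analytic at this point.
Hence a pole whose order is the multiplicity, 1.


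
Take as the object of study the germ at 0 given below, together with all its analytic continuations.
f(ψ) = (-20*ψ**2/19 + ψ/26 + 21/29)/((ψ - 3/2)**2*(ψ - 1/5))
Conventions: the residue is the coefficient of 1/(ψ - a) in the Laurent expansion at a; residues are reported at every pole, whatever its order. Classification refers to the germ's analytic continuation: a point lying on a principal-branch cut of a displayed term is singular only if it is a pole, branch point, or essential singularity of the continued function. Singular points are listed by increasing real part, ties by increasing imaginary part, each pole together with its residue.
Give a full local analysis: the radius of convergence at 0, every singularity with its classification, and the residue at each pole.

Radius of convergence at 0: 1/5.
At 1/5: a pole of order 1; residue 494050/1210547.
At 3/2: a pole of order 2; residue -1768310/1210547.

Denominator factor (ψ - 1/5): pole of order 1 at 1/5, modulus 1/5.
Denominator factor (ψ - 3/2)^2: pole of order 2 at 3/2, modulus 3/2.
The radius of convergence is the smallest modulus among the singular points: 1/5.
At the order-1 pole 1/5 set g(ψ) = (ψ - (1/5))*f(ψ) = (-20*ψ**2/19 + ψ/26 + 21/29)/(ψ - 3/2)**2.
Simple pole: residue = g(a) at a = 1/5, which is 494050/1210547.
At the order-2 pole 3/2 set g(ψ) = (ψ - (3/2))^2*f(ψ) = (-20*ψ**2/19 + ψ/26 + 21/29)/(ψ - 1/5).
Order-2 pole: residue = g'(a); g'(3/2) = -1768310/1210547, so the residue is -1768310/1210547.
List the singular points by increasing real part (a conjugate pair: the negative imaginary part first).


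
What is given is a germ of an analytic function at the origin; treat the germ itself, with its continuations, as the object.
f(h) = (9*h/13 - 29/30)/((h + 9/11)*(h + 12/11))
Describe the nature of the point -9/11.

The denominator factor h + 9/11 vanishes at -9/11 and appears to the power 1; the numerator there equals -6577/4290, nonzero, and no other factor vanishes.
Hence a pole whose order is the multiplicity, 1.

The point is a pole of order 1.


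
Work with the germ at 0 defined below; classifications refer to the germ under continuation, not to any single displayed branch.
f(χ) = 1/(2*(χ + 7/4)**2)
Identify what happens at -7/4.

The point is a pole of order 2.

The denominator factor χ + 7/4 vanishes at -7/4 and appears to the power 2; the numerator there equals 1/2, nonzero, and no other factor vanishes.
Hence a pole whose order is the multiplicity, 2.


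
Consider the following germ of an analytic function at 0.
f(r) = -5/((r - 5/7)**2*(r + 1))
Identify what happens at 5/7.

The denominator factor r - 5/7 vanishes at 5/7 and appears to the power 2; the numerator there equals -5, nonzero, and no other factor vanishes.
Hence a pole whose order is the multiplicity, 2.

The point is a pole of order 2.


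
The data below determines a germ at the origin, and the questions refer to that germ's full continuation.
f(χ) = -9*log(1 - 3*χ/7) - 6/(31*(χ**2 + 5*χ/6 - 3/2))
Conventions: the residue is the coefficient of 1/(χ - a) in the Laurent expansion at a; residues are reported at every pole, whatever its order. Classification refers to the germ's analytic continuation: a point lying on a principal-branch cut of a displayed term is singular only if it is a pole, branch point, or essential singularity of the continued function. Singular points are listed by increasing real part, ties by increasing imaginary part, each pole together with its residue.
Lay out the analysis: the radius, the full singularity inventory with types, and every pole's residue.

Denominator factor (χ**2 + 5*χ/6 - 3/2): discriminant 241/36, real irrational roots -5/12 + (1/12)*sqrt(241) and -5/12 - (1/12)*sqrt(241); poles of order 1, moduli -5/12 + (1/12)*sqrt(241) and 5/12 + (1/12)*sqrt(241).
Branch term (-9)*log(1 - χ/(7/3)): its argument vanishes at χ = 7/3, a logarithmic branch point, modulus 7/3.
The radius of convergence is the smallest modulus among the singular points: -5/12 + (1/12)*sqrt(241).
The branch term is analytic at -5/12 - (1/12)*sqrt(241) and contributes nothing to the residue; only the rational part matters.
The factor χ**2 + 5*χ/6 - 3/2 splits as (χ - a)(χ - a') with a = -5/12 - (1/12)*sqrt(241), a' = -5/12 + (1/12)*sqrt(241). At the order-1 pole a set g(χ) = (χ - a)*(rational part) = [-6/31] / (χ - a').
Simple pole: residue = g(a) at a = -5/12 - (1/12)*sqrt(241), which is (36/7471)*sqrt(241).
The branch term is analytic at -5/12 + (1/12)*sqrt(241) and contributes nothing to the residue; only the rational part matters.
The factor χ**2 + 5*χ/6 - 3/2 splits as (χ - a)(χ - a') with a = -5/12 + (1/12)*sqrt(241), a' = -5/12 - (1/12)*sqrt(241). At the order-1 pole a set g(χ) = (χ - a)*(rational part) = [-6/31] / (χ - a').
Simple pole: residue = g(a) at a = -5/12 + (1/12)*sqrt(241), which is -(36/7471)*sqrt(241).
List the singular points by increasing real part (a conjugate pair: the negative imaginary part first).

Radius of convergence at 0: -5/12 + (1/12)*sqrt(241).
At -5/12 - (1/12)*sqrt(241): a pole of order 1; residue (36/7471)*sqrt(241).
At -5/12 + (1/12)*sqrt(241): a pole of order 1; residue -(36/7471)*sqrt(241).
At 7/3: a logarithmic branch point.


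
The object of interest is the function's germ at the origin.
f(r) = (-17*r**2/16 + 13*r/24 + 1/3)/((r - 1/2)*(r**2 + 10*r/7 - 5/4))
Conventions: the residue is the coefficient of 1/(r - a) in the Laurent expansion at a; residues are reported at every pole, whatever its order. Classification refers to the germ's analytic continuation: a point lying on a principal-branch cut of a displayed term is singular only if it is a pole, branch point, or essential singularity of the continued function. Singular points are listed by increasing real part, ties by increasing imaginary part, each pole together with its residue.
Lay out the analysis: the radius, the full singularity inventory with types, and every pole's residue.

Denominator factor (r**2 + 10*r/7 - 5/4): discriminant 345/49, real irrational roots -5/7 + (1/14)*sqrt(345) and -5/7 - (1/14)*sqrt(345); poles of order 1, moduli -5/7 + (1/14)*sqrt(345) and 5/7 + (1/14)*sqrt(345).
Denominator factor (r - 1/2): pole of order 1 at 1/2, modulus 1/2.
The radius of convergence is the smallest modulus among the singular points: 1/2.
The factor r**2 + 10*r/7 - 5/4 splits as (r - a)(r - a') with a = -5/7 - (1/14)*sqrt(345), a' = -5/7 + (1/14)*sqrt(345). At the order-1 pole a set g(r) = (r - a)*f(r) = [(-17*r**2/16 + 13*r/24 + 1/3)/(r - 1/2)] / (r - a').
Simple pole: residue = g(a) at a = -5/7 - (1/14)*sqrt(345), which is 47/768 - (1319/29440)*sqrt(345).
At the order-1 pole 1/2 set g(r) = (r - (1/2))*f(r) = (-17*r**2/16 + 13*r/24 + 1/3)/(r**2 + 10*r/7 - 5/4).
Simple pole: residue = g(a) at a = 1/2, which is -455/384.
The factor r**2 + 10*r/7 - 5/4 splits as (r - a)(r - a') with a = -5/7 + (1/14)*sqrt(345), a' = -5/7 - (1/14)*sqrt(345). At the order-1 pole a set g(r) = (r - a)*f(r) = [(-17*r**2/16 + 13*r/24 + 1/3)/(r - 1/2)] / (r - a').
Simple pole: residue = g(a) at a = -5/7 + (1/14)*sqrt(345), which is 47/768 + (1319/29440)*sqrt(345).
List the singular points by increasing real part (a conjugate pair: the negative imaginary part first).

Radius of convergence at 0: 1/2.
At -5/7 - (1/14)*sqrt(345): a pole of order 1; residue 47/768 - (1319/29440)*sqrt(345).
At 1/2: a pole of order 1; residue -455/384.
At -5/7 + (1/14)*sqrt(345): a pole of order 1; residue 47/768 + (1319/29440)*sqrt(345).


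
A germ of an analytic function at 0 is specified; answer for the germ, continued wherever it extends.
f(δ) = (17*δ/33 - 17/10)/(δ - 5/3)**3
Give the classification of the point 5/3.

The denominator factor δ - 5/3 vanishes at 5/3 and appears to the power 3; the numerator there equals -833/990, nonzero, and no other factor vanishes.
Hence a pole whose order is the multiplicity, 3.

The point is a pole of order 3.


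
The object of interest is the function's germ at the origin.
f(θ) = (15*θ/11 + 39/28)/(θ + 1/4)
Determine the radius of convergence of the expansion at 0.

Denominator factor (θ + 1/4): pole of order 1 at -1/4, modulus 1/4.
The radius of convergence is the smallest modulus among the singular points: 1/4.

The radius of convergence is 1/4.


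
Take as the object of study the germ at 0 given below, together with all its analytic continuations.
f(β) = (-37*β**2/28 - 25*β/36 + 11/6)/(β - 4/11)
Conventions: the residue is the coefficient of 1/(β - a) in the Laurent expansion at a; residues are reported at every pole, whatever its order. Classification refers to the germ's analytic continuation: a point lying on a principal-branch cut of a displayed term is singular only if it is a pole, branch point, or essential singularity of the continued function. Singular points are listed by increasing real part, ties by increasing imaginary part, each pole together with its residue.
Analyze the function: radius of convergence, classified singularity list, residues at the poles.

Denominator factor (β - 4/11): pole of order 1 at 4/11, modulus 4/11.
The radius of convergence is the smallest modulus among the singular points: 4/11.
At the order-1 pole 4/11 set g(β) = (β - (4/11))*f(β) = -37*β**2/28 - 25*β/36 + 11/6.
Simple pole: residue = g(a) at a = 4/11, which is 21437/15246.

Radius of convergence at 0: 4/11.
At 4/11: a pole of order 1; residue 21437/15246.


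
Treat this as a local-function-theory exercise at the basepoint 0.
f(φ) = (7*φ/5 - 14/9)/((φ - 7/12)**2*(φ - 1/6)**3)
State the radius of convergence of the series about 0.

Denominator factor (φ - 1/6)^3: pole of order 3 at 1/6, modulus 1/6.
Denominator factor (φ - 7/12)^2: pole of order 2 at 7/12, modulus 7/12.
The radius of convergence is the smallest modulus among the singular points: 1/6.

The radius of convergence is 1/6.


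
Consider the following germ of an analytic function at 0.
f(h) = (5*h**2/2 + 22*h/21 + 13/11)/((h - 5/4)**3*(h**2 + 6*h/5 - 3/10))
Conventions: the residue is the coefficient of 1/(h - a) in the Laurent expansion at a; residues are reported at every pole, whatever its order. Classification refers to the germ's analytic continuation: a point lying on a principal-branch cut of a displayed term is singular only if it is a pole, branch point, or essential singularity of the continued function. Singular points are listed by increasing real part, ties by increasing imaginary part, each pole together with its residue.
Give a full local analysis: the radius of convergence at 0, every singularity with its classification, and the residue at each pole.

Denominator factor (h - 5/4)^3: pole of order 3 at 5/4, modulus 5/4.
Denominator factor (h**2 + 6*h/5 - 3/10): discriminant 66/25, real irrational roots -3/5 + (1/10)*sqrt(66) and -3/5 - (1/10)*sqrt(66); poles of order 1, moduli -3/5 + (1/10)*sqrt(66) and 3/5 + (1/10)*sqrt(66).
The radius of convergence is the smallest modulus among the singular points: -3/5 + (1/10)*sqrt(66).
The factor h**2 + 6*h/5 - 3/10 splits as (h - a)(h - a') with a = -3/5 - (1/10)*sqrt(66), a' = -3/5 + (1/10)*sqrt(66). At the order-1 pole a set g(h) = (h - a)*f(h) = [(5*h**2/2 + 22*h/21 + 13/11)/(h - 5/4)**3] / (h - a').
Simple pole: residue = g(a) at a = -3/5 - (1/10)*sqrt(66), which is -851405440/2493381891 + (79481240/1306057181)*sqrt(66).
The factor h**2 + 6*h/5 - 3/10 splits as (h - a)(h - a') with a = -3/5 + (1/10)*sqrt(66), a' = -3/5 - (1/10)*sqrt(66). At the order-1 pole a set g(h) = (h - a)*f(h) = [(5*h**2/2 + 22*h/21 + 13/11)/(h - 5/4)**3] / (h - a').
Simple pole: residue = g(a) at a = -3/5 + (1/10)*sqrt(66), which is -851405440/2493381891 - (79481240/1306057181)*sqrt(66).
At the order-3 pole 5/4 set g(h) = (h - (5/4))^3*f(h) = (5*h**2/2 + 22*h/21 + 13/11)/(h**2 + 6*h/5 - 3/10).
Order-3 pole: residue = g''(a)/2; g''(5/4) = 3405621760/2493381891, so the residue is 1702810880/2493381891.
List the singular points by increasing real part (a conjugate pair: the negative imaginary part first).

Radius of convergence at 0: -3/5 + (1/10)*sqrt(66).
At -3/5 - (1/10)*sqrt(66): a pole of order 1; residue -851405440/2493381891 + (79481240/1306057181)*sqrt(66).
At -3/5 + (1/10)*sqrt(66): a pole of order 1; residue -851405440/2493381891 - (79481240/1306057181)*sqrt(66).
At 5/4: a pole of order 3; residue 1702810880/2493381891.


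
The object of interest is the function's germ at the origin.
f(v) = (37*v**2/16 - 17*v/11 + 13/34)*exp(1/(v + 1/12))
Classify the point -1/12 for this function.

The exponent 1/(v - (-1/12)) has a pole at -1/12, so exp(1/(v - (-1/12))) takes every nonzero value near it: an essential singularity (not a pole of any order).

The point is an essential singularity.


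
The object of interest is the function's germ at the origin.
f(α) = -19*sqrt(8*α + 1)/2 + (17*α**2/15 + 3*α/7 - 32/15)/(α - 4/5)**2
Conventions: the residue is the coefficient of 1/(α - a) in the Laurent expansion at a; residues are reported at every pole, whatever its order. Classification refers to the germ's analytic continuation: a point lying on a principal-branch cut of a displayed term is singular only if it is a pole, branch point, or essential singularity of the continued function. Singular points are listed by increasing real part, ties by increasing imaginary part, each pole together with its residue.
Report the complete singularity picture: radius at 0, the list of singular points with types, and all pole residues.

Denominator factor (α - 4/5)^2: pole of order 2 at 4/5, modulus 4/5.
Branch term (-19/2)*sqrt(1 - α/(-1/8)): its argument vanishes at α = -1/8, a square-root branch point, modulus 1/8.
The radius of convergence is the smallest modulus among the singular points: 1/8.
The branch term is analytic at 4/5 and contributes nothing to the residue; only the rational part matters.
At the order-2 pole 4/5 set g(α) = (α - (4/5))^2*(rational part) = 17*α**2/15 + 3*α/7 - 32/15.
Order-2 pole: residue = g'(a); g'(4/5) = 1177/525, so the residue is 1177/525.
List the singular points by increasing real part (a conjugate pair: the negative imaginary part first).

Radius of convergence at 0: 1/8.
At -1/8: an algebraic (square-root) branch point.
At 4/5: a pole of order 2; residue 1177/525.


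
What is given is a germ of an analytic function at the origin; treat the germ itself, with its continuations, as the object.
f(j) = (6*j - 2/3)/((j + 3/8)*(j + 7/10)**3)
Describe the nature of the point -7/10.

The point is a pole of order 3.

The denominator factor j + 7/10 vanishes at -7/10 and appears to the power 3; the numerator there equals -73/15, nonzero, and no other factor vanishes.
Hence a pole whose order is the multiplicity, 3.


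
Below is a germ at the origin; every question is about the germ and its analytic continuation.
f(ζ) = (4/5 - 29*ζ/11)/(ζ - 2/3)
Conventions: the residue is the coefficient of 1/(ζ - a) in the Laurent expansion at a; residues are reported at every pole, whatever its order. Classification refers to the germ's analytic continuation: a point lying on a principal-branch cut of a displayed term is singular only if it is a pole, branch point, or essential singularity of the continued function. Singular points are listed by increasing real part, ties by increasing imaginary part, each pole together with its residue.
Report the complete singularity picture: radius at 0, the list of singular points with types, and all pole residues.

Denominator factor (ζ - 2/3): pole of order 1 at 2/3, modulus 2/3.
The radius of convergence is the smallest modulus among the singular points: 2/3.
At the order-1 pole 2/3 set g(ζ) = (ζ - (2/3))*f(ζ) = 4/5 - 29*ζ/11.
Simple pole: residue = g(a) at a = 2/3, which is -158/165.

Radius of convergence at 0: 2/3.
At 2/3: a pole of order 1; residue -158/165.


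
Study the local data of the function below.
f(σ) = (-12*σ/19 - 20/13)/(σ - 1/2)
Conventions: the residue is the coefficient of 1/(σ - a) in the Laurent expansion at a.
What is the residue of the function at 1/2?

At the order-1 pole 1/2 set g(σ) = (σ - (1/2))*f(σ) = -12*σ/19 - 20/13.
Simple pole: residue = g(a) at a = 1/2, which is -458/247.

The residue is -458/247.


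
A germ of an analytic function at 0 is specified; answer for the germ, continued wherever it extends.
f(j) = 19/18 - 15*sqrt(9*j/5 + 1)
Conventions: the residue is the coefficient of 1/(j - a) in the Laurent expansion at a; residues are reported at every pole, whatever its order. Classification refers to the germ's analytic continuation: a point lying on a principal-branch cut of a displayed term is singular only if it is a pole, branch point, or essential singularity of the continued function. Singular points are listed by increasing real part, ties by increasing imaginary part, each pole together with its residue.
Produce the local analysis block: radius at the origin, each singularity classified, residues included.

Branch term (-15)*sqrt(1 - j/(-5/9)): its argument vanishes at j = -5/9, a square-root branch point, modulus 5/9.
The radius of convergence is the smallest modulus among the singular points: 5/9.

Radius of convergence at 0: 5/9.
At -5/9: an algebraic (square-root) branch point.


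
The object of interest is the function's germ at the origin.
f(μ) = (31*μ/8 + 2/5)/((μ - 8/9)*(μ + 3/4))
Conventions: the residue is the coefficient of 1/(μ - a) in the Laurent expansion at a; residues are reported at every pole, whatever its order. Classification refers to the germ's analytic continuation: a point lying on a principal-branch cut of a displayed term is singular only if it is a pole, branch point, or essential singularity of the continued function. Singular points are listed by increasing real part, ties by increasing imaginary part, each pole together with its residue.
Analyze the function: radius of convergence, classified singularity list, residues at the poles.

Radius of convergence at 0: 3/4.
At -3/4: a pole of order 1; residue 3609/2360.
At 8/9: a pole of order 1; residue 692/295.

Denominator factor (μ - 8/9): pole of order 1 at 8/9, modulus 8/9.
Denominator factor (μ + 3/4): pole of order 1 at -3/4, modulus 3/4.
The radius of convergence is the smallest modulus among the singular points: 3/4.
At the order-1 pole -3/4 set g(μ) = (μ - (-3/4))*f(μ) = (31*μ/8 + 2/5)/(μ - 8/9).
Simple pole: residue = g(a) at a = -3/4, which is 3609/2360.
At the order-1 pole 8/9 set g(μ) = (μ - (8/9))*f(μ) = (31*μ/8 + 2/5)/(μ + 3/4).
Simple pole: residue = g(a) at a = 8/9, which is 692/295.
List the singular points by increasing real part (a conjugate pair: the negative imaginary part first).


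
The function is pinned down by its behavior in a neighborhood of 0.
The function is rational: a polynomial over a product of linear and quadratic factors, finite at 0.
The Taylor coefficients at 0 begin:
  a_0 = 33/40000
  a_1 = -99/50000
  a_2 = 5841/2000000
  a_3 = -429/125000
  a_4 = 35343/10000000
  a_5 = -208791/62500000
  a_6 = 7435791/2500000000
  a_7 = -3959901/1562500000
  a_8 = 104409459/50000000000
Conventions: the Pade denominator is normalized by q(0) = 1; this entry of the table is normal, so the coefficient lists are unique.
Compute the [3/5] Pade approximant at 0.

The Pade approximant has numerator coefficients [33/40000, -5841/83200000, 99/20800000, -33/166400000]; denominator coefficients [1, 963/416, 657/325, 10617/13000, 4869/32500, 1071/104000].

Taylor coefficients needed (read off): a_0 = 33/40000, a_1 = -99/50000, a_2 = 5841/2000000, a_3 = -429/125000, a_4 = 35343/10000000, a_5 = -208791/62500000, a_6 = 7435791/2500000000, a_7 = -3959901/1562500000, a_8 = 104409459/50000000000.
Write the denominator as Q(λ) = 1 + q1*λ + q2*λ^2 + q3*λ^3 + q4*λ^4 + q5*λ^5. Requiring Q*f - P = O(λ^9) with deg P <= 3 kills the coefficients of λ^4..λ^8 in Q*f:
  λ^4: a_4 + q1*a_3 + q2*a_2 + q3*a_1 + q4*a_0 = 0, i.e. 35343/10000000 + (-429/125000)*q1 + (5841/2000000)*q2 + (-99/50000)*q3 + (33/40000)*q4 = 0.
  λ^5: a_5 + q1*a_4 + q2*a_3 + q3*a_2 + q4*a_1 + q5*a_0 = 0, i.e. -208791/62500000 + (35343/10000000)*q1 + (-429/125000)*q2 + (5841/2000000)*q3 + (-99/50000)*q4 + (33/40000)*q5 = 0.
  λ^6: a_6 + q1*a_5 + q2*a_4 + q3*a_3 + q4*a_2 + q5*a_1 = 0, i.e. 7435791/2500000000 + (-208791/62500000)*q1 + (35343/10000000)*q2 + (-429/125000)*q3 + (5841/2000000)*q4 + (-99/50000)*q5 = 0.
  λ^7: a_7 + q1*a_6 + q2*a_5 + q3*a_4 + q4*a_3 + q5*a_2 = 0, i.e. -3959901/1562500000 + (7435791/2500000000)*q1 + (-208791/62500000)*q2 + (35343/10000000)*q3 + (-429/125000)*q4 + (5841/2000000)*q5 = 0.
  λ^8: a_8 + q1*a_7 + q2*a_6 + q3*a_5 + q4*a_4 + q5*a_3 = 0, i.e. 104409459/50000000000 + (-3959901/1562500000)*q1 + (7435791/2500000000)*q2 + (-208791/62500000)*q3 + (35343/10000000)*q4 + (-429/125000)*q5 = 0.
Solving this linear system: q1 = 963/416, q2 = 657/325, q3 = 10617/13000, q4 = 4869/32500, q5 = 1071/104000.
The numerator is Q*f truncated at degree 3: P0 = a_0 = 33/40000; P1 = a_1 + q1*a_0 = -5841/83200000; P2 = a_2 + q1*a_1 + q2*a_0 = 99/20800000; P3 = a_3 + q1*a_2 + q2*a_1 + q3*a_0 = -33/166400000.


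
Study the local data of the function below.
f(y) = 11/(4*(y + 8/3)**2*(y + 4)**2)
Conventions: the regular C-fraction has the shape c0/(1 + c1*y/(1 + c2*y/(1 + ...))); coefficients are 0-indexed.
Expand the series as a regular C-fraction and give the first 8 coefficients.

The regular C-fraction coefficients are [99/4096, 5/4, -37/80, 769/2960, -2835/28453, 2960/16149, -769/26880, 189/1280].

Taylor coefficients (expand at 0): a_0 = 99/4096, a_1 = -495/16384, a_2 = 6237/262144, a_3 = -495/32768, a_4 = 141867/16777216, a_5 = -292545/67108864, a_6 = 2278089/1073741824, a_7 = -2126025/2147483648.
c0 = a_0 = 99/4096. Peel one level at a time: if S = 1 + c*y/S' with S'(0) = 1, then c is the y-coefficient of S and S' = c*y/(S - 1).
S_1 = c0/f = 1 + (5/4)*y + (37/64)*y^2 + ...; c1 = 5/4.
S_2 = c1*y/(S_1 - 1) = 1 + (-37/80)*y + (769/6400)*y^2 + ...; c2 = -37/80.
S_3 = c2*y/(S_2 - 1) = 1 + (769/2960)*y + (567/21904)*y^2 + ...; c3 = 769/2960.
S_4 = c3*y/(S_3 - 1) = 1 + (-2835/28453)*y + (10800/591361)*y^2 + ...; c4 = -2835/28453.
S_5 = c4*y/(S_4 - 1) = 1 + (2960/16149)*y + (37/7056)*y^2 + ...; c5 = 2960/16149.
S_6 = c5*y/(S_5 - 1) = 1 + (-769/26880)*y + (6921/1638400)*y^2 + ...; c6 = -769/26880.
S_7 = c6*y/(S_6 - 1) = 1 + (189/1280)*y + ...; c7 = 189/1280.


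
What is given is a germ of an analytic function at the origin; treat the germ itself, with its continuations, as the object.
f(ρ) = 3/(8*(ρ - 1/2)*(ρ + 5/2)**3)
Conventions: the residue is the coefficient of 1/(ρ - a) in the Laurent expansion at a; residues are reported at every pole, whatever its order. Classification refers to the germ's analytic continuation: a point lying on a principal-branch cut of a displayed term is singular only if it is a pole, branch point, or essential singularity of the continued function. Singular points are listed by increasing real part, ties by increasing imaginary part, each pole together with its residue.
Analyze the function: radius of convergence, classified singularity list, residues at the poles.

Radius of convergence at 0: 1/2.
At -5/2: a pole of order 3; residue -1/72.
At 1/2: a pole of order 1; residue 1/72.

Denominator factor (ρ + 5/2)^3: pole of order 3 at -5/2, modulus 5/2.
Denominator factor (ρ - 1/2): pole of order 1 at 1/2, modulus 1/2.
The radius of convergence is the smallest modulus among the singular points: 1/2.
At the order-3 pole -5/2 set g(ρ) = (ρ - (-5/2))^3*f(ρ) = 3/(8*(ρ - 1/2)).
Order-3 pole: residue = g''(a)/2; g''(-5/2) = -1/36, so the residue is -1/72.
At the order-1 pole 1/2 set g(ρ) = (ρ - (1/2))*f(ρ) = 3/(8*(ρ + 5/2)**3).
Simple pole: residue = g(a) at a = 1/2, which is 1/72.
List the singular points by increasing real part (a conjugate pair: the negative imaginary part first).
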